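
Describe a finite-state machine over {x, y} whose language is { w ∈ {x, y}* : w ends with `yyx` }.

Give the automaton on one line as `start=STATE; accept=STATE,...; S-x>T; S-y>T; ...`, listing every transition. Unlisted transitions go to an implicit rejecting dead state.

Let each state record the length of the longest suffix of the input read so far that is also a prefix of `yyx`. B means the last symbol is `y`; C means the last 2 symbols are `yy`; D means the last 3 symbols are `yyx`. Accept only at D, where the string currently ends in `yyx`.
A 4-state machine:
       x  y 
>  A   A  B 
   B   A  C 
   C   D  C 
 * D   A  B 
(> = start, * = accepting)

start=A; accept=D; A-x>A; A-y>B; B-x>A; B-y>C; C-x>D; C-y>C; D-x>A; D-y>B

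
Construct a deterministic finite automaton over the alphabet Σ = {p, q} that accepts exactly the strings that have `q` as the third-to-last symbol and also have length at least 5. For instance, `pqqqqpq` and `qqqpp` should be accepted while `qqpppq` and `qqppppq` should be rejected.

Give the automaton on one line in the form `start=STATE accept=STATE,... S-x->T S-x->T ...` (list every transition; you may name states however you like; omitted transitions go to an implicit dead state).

Run two small machines in parallel and take their product. One (15 states) tracks the last 3 symbols read; the other (7 states) tracks the input length, saturating at 6. Each combined state is a pair, one component from each; accept when both components accept. After merging equivalent states the machine shrinks.
       p  q 
>  A   B  B 
   B   C  C 
   C   C  D 
   D   E  F 
   E   G  H 
   F   I  J 
 * G   C  D 
 * H   E  F 
 * I   G  H 
 * J   I  J 
(> = start, * = accepting)

start=A accept=G,H,I,J A-p->B A-q->B B-p->C B-q->C C-p->C C-q->D D-p->E D-q->F E-p->G E-q->H F-p->I F-q->J G-p->C G-q->D H-p->E H-q->F I-p->G I-q->H J-p->I J-q->J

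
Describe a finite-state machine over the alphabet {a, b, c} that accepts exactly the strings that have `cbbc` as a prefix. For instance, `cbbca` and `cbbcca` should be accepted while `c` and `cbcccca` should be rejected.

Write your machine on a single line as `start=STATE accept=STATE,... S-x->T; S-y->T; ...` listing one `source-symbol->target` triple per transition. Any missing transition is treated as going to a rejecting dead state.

start=s0; accept=s4; s0-a->s5; s0-b->s5; s0-c->s1; s1-a->s5; s1-b->s2; s1-c->s5; s2-a->s5; s2-b->s3; s2-c->s5; s3-a->s5; s3-b->s5; s3-c->s4; s4-a->s4; s4-b->s4; s4-c->s4; s5-a->s5; s5-b->s5; s5-c->s5

Check the first 4 symbols one by one: s0 through s3 record how many have matched `cbbc` so far; any wrong symbol goes to the dead state s5. After all 4 match we enter the accepting sink s4.
        a   b   c  
>  s0   s5  s5  s1 
   s1   s5  s2  s5 
   s2   s5  s3  s5 
   s3   s5  s5  s4 
 * s4   s4  s4  s4 
   s5   s5  s5  s5 
(> = start, * = accepting)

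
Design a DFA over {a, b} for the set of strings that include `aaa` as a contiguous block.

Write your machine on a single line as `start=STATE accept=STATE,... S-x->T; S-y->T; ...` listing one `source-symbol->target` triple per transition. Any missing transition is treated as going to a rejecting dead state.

start=S0; accept=S3; S0-a->S1; S0-b->S0; S1-a->S2; S1-b->S0; S2-a->S3; S2-b->S0; S3-a->S3; S3-b->S3

States S0..S2 record the length of the longest prefix of `aaa` that matches the current input suffix. Reaching S3 means `aaa` has been seen, and we stay there forever. Accept from S3.
        a   b  
>  S0   S1  S0 
   S1   S2  S0 
   S2   S3  S0 
 * S3   S3  S3 
(> = start, * = accepting)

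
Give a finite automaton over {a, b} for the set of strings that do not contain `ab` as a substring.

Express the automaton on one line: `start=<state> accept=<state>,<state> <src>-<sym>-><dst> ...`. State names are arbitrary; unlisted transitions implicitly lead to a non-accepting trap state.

start=q0 accept=q0,q1 q0-a->q1 q0-b->q0 q1-a->q1 q1-b->q2 q2-a->q2 q2-b->q2

Track partial matches of the forbidden pattern `ab`. State q2 is a dead state reached once `ab` has occurred; every other state accepts. q0 means no part of `ab` is currently matched.
        a   b  
>* q0   q1  q0 
 * q1   q1  q2 
   q2   q2  q2 
(> = start, * = accepting)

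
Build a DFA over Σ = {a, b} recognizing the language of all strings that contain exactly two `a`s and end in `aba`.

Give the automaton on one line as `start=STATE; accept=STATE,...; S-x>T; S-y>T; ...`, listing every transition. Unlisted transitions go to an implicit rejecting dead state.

Handle the two conditions separately and then intersect. One (4 states) tracks the count of `a`s, saturating at 3; the other (4 states) tracks how much of the suffix `aba` has currently been matched. Each combined state is a pair, one component from each; accept when both components accept.
With 12 states:
          a    b  
>  q0     q1   q0 
   q1     q2   q3 
   q2     q4   q5 
   q3     q6   q7 
   q4     q4   q8 
   q5     q9  q10 
 * q6     q4   q5 
   q7     q2   q7 
   q8     q9  q11 
   q9     q4   q8 
   q10    q4  q10 
   q11    q4  q11 
(> = start, * = accepting)

start=q0; accept=q6; q0-a>q1; q0-b>q0; q1-a>q2; q1-b>q3; q2-a>q4; q2-b>q5; q3-a>q6; q3-b>q7; q4-a>q4; q4-b>q8; q5-a>q9; q5-b>q10; q6-a>q4; q6-b>q5; q7-a>q2; q7-b>q7; q8-a>q9; q8-b>q11; q9-a>q4; q9-b>q8; q10-a>q4; q10-b>q10; q11-a>q4; q11-b>q11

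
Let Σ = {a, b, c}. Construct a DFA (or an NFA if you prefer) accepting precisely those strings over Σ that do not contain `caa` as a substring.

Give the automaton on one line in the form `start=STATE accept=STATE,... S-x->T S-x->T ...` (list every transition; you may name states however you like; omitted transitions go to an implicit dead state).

start=s0 accept=s0,s1,s2 s0-a->s0 s0-b->s0 s0-c->s1 s1-a->s2 s1-b->s0 s1-c->s1 s2-a->s3 s2-b->s0 s2-c->s1 s3-a->s3 s3-b->s3 s3-c->s3

This is the complement of 'contains `caa`'. Use the same substring-matching states — s0 through s3 holding how much of `caa` has just been matched — but flip the accepting set: everything except the trap s3 accepts.
        a   b   c  
>* s0   s0  s0  s1 
 * s1   s2  s0  s1 
 * s2   s3  s0  s1 
   s3   s3  s3  s3 
(> = start, * = accepting)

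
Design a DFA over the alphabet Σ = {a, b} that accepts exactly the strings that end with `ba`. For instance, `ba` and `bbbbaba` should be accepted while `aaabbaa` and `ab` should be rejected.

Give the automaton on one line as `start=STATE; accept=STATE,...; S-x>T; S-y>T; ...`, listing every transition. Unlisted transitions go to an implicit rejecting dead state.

start=q0; accept=q2; q0-a>q0; q0-b>q1; q1-a>q2; q1-b>q1; q2-a>q0; q2-b>q1

Let each state record the length of the longest suffix of the input read so far that is also a prefix of `ba`. q1 means the last symbol is `b`; q2 means the last 2 symbols are `ba`. Accept only at q2, where the string currently ends in `ba`.
        a   b  
>  q0   q0  q1 
   q1   q2  q1 
 * q2   q0  q1 
(> = start, * = accepting)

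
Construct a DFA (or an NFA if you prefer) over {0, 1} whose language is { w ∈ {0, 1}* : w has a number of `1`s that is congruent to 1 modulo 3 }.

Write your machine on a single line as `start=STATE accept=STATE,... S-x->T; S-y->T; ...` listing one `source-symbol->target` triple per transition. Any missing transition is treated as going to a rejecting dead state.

The only thing that matters is how many `1`s have appeared, reduced mod 3. Use one state per residue: q0 for 0, …, q2 for 2. Reading `1` moves to the next residue; anything else stays put. q1 is accepting.
        0   1  
>  q0   q0  q1 
 * q1   q1  q2 
   q2   q2  q0 
(> = start, * = accepting)

start=q0; accept=q1; q0-0->q0; q0-1->q1; q1-0->q1; q1-1->q2; q2-0->q2; q2-1->q0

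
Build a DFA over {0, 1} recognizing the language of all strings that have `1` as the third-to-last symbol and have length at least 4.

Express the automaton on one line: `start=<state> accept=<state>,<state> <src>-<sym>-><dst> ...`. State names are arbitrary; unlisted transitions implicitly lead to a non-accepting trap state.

Run two small machines in parallel and take their product. The first has 15 states tracking the last 3 symbols read; the second has 6 states tracking the input length, saturating at 5. A product state is a pair (one from each), accepting exactly when both do. Minimizing collapses redundant product states.
        0   1  
>  S0   S1  S1 
   S1   S1  S2 
   S2   S3  S4 
   S3   S5  S6 
   S4   S7  S8 
 * S5   S1  S2 
 * S6   S3  S4 
 * S7   S5  S6 
 * S8   S7  S8 
(> = start, * = accepting)

start=S0 accept=S5,S6,S7,S8 S0-0->S1 S0-1->S1 S1-0->S1 S1-1->S2 S2-0->S3 S2-1->S4 S3-0->S5 S3-1->S6 S4-0->S7 S4-1->S8 S5-0->S1 S5-1->S2 S6-0->S3 S6-1->S4 S7-0->S5 S7-1->S6 S8-0->S7 S8-1->S8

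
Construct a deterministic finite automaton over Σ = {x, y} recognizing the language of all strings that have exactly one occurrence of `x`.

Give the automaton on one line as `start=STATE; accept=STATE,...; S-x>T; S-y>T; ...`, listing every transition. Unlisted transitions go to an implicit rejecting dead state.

start=S0; accept=S1; S0-x>S1; S0-y>S0; S1-x>S2; S1-y>S1; S2-x>S2; S2-y>S2

Only the number of `x`s matters, and only up to 2. Make a chain S0 → S1 → S2 advanced by each `x` (with S2 absorbing); every other symbol self-loops. The accepting set is {S1}.
        x   y  
>  S0   S1  S0 
 * S1   S2  S1 
   S2   S2  S2 
(> = start, * = accepting)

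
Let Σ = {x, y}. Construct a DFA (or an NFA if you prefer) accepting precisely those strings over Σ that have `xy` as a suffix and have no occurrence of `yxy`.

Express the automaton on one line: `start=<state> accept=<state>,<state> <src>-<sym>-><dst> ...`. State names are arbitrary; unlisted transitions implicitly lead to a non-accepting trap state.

start=q0 accept=q3 q0-x->q1 q0-y->q2 q1-x->q1 q1-y->q3 q2-x->q4 q2-y->q2 q3-x->q4 q3-y->q2 q4-x->q1 q4-y->q5 q5-x->q5 q5-y->q5

Build one automaton per condition and run them in lockstep. The first has 3 states tracking how much of the suffix `xy` has currently been matched; the second has 4 states tracking partial matches of the forbidden pattern `yxy`. A product state is a pair (one from each), accepting exactly when both do. Minimizing collapses redundant product states.
With 6 states:
        x   y  
>  q0   q1  q2 
   q1   q1  q3 
   q2   q4  q2 
 * q3   q4  q2 
   q4   q1  q5 
   q5   q5  q5 
(> = start, * = accepting)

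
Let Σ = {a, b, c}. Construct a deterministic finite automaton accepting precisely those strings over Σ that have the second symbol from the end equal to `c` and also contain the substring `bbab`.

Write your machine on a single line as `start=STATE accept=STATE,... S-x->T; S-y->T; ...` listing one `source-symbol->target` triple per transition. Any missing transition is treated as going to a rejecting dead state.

Run two small machines in parallel and take their product. The first has 13 states tracking the last 2 symbols read; the second has 5 states tracking whether and how much of `bbab` has been seen. A product state is a pair (one from each), accepting exactly when both do.
A 23-state machine:
          a    b    c  
>  q0     q1   q2   q3 
   q1     q4   q5   q6 
   q2     q7   q8   q9 
   q3    q10  q11  q12 
   q4     q4   q5   q6 
   q5     q7   q8   q9 
   q6    q10  q11  q12 
   q7     q4   q5   q6 
   q8    q13   q8   q9 
   q9    q10  q11  q12 
   q10    q4   q5   q6 
   q11    q7   q8   q9 
   q12   q10  q11  q12 
   q13    q4  q14   q6 
   q14   q15  q16  q17 
   q15   q18  q14  q19 
   q16   q15  q16  q17 
   q17   q20  q21  q22 
   q18   q18  q14  q19 
   q19   q20  q21  q22 
 * q20   q18  q14  q19 
 * q21   q15  q16  q17 
 * q22   q20  q21  q22 
(> = start, * = accepting)

start=q0; accept=q20,q21,q22; q0-a->q1; q0-b->q2; q0-c->q3; q1-a->q4; q1-b->q5; q1-c->q6; q2-a->q7; q2-b->q8; q2-c->q9; q3-a->q10; q3-b->q11; q3-c->q12; q4-a->q4; q4-b->q5; q4-c->q6; q5-a->q7; q5-b->q8; q5-c->q9; q6-a->q10; q6-b->q11; q6-c->q12; q7-a->q4; q7-b->q5; q7-c->q6; q8-a->q13; q8-b->q8; q8-c->q9; q9-a->q10; q9-b->q11; q9-c->q12; q10-a->q4; q10-b->q5; q10-c->q6; q11-a->q7; q11-b->q8; q11-c->q9; q12-a->q10; q12-b->q11; q12-c->q12; q13-a->q4; q13-b->q14; q13-c->q6; q14-a->q15; q14-b->q16; q14-c->q17; q15-a->q18; q15-b->q14; q15-c->q19; q16-a->q15; q16-b->q16; q16-c->q17; q17-a->q20; q17-b->q21; q17-c->q22; q18-a->q18; q18-b->q14; q18-c->q19; q19-a->q20; q19-b->q21; q19-c->q22; q20-a->q18; q20-b->q14; q20-c->q19; q21-a->q15; q21-b->q16; q21-c->q17; q22-a->q20; q22-b->q21; q22-c->q22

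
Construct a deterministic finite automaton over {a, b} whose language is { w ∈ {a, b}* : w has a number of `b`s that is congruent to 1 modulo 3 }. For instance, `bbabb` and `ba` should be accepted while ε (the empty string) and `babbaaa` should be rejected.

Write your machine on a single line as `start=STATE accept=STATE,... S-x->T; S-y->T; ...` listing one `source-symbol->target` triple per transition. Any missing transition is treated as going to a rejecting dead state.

start=q0; accept=q1; q0-a->q0; q0-b->q1; q1-a->q1; q1-b->q2; q2-a->q2; q2-b->q0

Keep the running count of `b`s modulo 3: each `b` advances along the cycle q0 → q1 → q2 → q0 while other symbols loop. Accept at q1.
A 3-state machine:
        a   b  
>  q0   q0  q1 
 * q1   q1  q2 
   q2   q2  q0 
(> = start, * = accepting)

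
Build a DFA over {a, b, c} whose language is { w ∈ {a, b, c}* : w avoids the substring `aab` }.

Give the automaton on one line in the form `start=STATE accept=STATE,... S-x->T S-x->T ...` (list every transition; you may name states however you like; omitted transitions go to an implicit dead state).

Track partial matches of the forbidden pattern `aab`. State s3 is a dead state reached once `aab` has occurred; every other state accepts. s0 means no part of `aab` is currently matched.
4 states suffice.
        a   b   c  
>* s0   s1  s0  s0 
 * s1   s2  s0  s0 
 * s2   s2  s3  s0 
   s3   s3  s3  s3 
(> = start, * = accepting)

start=s0 accept=s0,s1,s2 s0-a->s1 s0-b->s0 s0-c->s0 s1-a->s2 s1-b->s0 s1-c->s0 s2-a->s2 s2-b->s3 s2-c->s0 s3-a->s3 s3-b->s3 s3-c->s3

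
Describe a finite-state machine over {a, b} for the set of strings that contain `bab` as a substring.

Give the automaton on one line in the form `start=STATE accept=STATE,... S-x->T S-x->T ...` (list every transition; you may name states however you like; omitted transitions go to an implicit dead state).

States q0..q2 record the length of the longest prefix of `bab` that matches the current input suffix. Reaching q3 means `bab` has been seen, and we stay there forever. Accept from q3.
4 states suffice.
        a   b  
>  q0   q0  q1 
   q1   q2  q1 
   q2   q0  q3 
 * q3   q3  q3 
(> = start, * = accepting)

start=q0 accept=q3 q0-a->q0 q0-b->q1 q1-a->q2 q1-b->q1 q2-a->q0 q2-b->q3 q3-a->q3 q3-b->q3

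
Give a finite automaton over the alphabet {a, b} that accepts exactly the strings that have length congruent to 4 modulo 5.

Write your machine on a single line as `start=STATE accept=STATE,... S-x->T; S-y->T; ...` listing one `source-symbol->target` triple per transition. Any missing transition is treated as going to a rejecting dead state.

Only the length mod 5 matters, so use a 5-cycle: from any state, every input symbol moves to the next state, wrapping q4 back to q0. Mark q4 accepting.
        a   b  
>  q0   q1  q1 
   q1   q2  q2 
   q2   q3  q3 
   q3   q4  q4 
 * q4   q0  q0 
(> = start, * = accepting)

start=q0; accept=q4; q0-a->q1; q0-b->q1; q1-a->q2; q1-b->q2; q2-a->q3; q2-b->q3; q3-a->q4; q3-b->q4; q4-a->q0; q4-b->q0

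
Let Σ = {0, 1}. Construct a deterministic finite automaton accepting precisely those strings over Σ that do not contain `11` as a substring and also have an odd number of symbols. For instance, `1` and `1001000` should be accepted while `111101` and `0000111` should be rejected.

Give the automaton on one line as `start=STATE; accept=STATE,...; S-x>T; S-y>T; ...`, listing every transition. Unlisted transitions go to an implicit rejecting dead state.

Build one automaton per condition and run them in lockstep. The first has 3 states tracking partial matches of the forbidden pattern `11`; the second has 2 states tracking the input length modulo 2. A product state is a pair (one from each), accepting exactly when both do.
A 6-state machine:
        0   1  
>  s0   s1  s2 
 * s1   s0  s3 
 * s2   s0  s4 
   s3   s1  s5 
   s4   s5  s5 
   s5   s4  s4 
(> = start, * = accepting)

start=s0; accept=s1,s2; s0-0>s1; s0-1>s2; s1-0>s0; s1-1>s3; s2-0>s0; s2-1>s4; s3-0>s1; s3-1>s5; s4-0>s5; s4-1>s5; s5-0>s4; s5-1>s4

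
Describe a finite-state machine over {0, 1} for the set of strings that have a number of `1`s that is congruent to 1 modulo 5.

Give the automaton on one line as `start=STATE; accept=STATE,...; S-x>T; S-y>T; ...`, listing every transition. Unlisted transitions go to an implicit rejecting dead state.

The only thing that matters is how many `1`s have appeared, reduced mod 5. Use one state per residue: q0 for 0, …, q4 for 4. Reading `1` moves to the next residue; anything else stays put. q1 is accepting.
        0   1  
>  q0   q0  q1 
 * q1   q1  q2 
   q2   q2  q3 
   q3   q3  q4 
   q4   q4  q0 
(> = start, * = accepting)

start=q0; accept=q1; q0-0>q0; q0-1>q1; q1-0>q1; q1-1>q2; q2-0>q2; q2-1>q3; q3-0>q3; q3-1>q4; q4-0>q4; q4-1>q0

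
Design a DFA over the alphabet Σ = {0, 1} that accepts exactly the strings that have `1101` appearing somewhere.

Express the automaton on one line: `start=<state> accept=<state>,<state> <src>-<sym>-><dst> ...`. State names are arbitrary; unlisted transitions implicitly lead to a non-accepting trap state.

Track how much of `1101` has been matched so far: state S0 is no progress, S4 is the absorbing accept state reached once `1101` has occurred. Intermediate states record partial matches; on a mismatch, fall back to the longest reusable overlap.
5 states suffice.
        0   1  
>  S0   S0  S1 
   S1   S0  S2 
   S2   S3  S2 
   S3   S0  S4 
 * S4   S4  S4 
(> = start, * = accepting)

start=S0 accept=S4 S0-0->S0 S0-1->S1 S1-0->S0 S1-1->S2 S2-0->S3 S2-1->S2 S3-0->S0 S3-1->S4 S4-0->S4 S4-1->S4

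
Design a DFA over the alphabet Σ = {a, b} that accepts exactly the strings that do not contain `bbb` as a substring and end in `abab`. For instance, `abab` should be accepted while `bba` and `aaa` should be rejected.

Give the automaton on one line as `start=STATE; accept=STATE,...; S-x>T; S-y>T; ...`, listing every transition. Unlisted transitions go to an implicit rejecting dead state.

start=S0; accept=S7; S0-a>S1; S0-b>S2; S1-a>S1; S1-b>S3; S2-a>S1; S2-b>S4; S3-a>S5; S3-b>S4; S4-a>S1; S4-b>S6; S5-a>S1; S5-b>S7; S6-a>S8; S6-b>S6; S7-a>S5; S7-b>S4; S8-a>S8; S8-b>S9; S9-a>S10; S9-b>S6; S10-a>S8; S10-b>S11; S11-a>S10; S11-b>S6

Handle the two conditions separately and then intersect. One (4 states) tracks partial matches of the forbidden pattern `bbb`; the other (5 states) tracks how much of the suffix `abab` has currently been matched. Each combined state is a pair, one component from each; accept when both components accept.
          a    b  
>  S0     S1   S2 
   S1     S1   S3 
   S2     S1   S4 
   S3     S5   S4 
   S4     S1   S6 
   S5     S1   S7 
   S6     S8   S6 
 * S7     S5   S4 
   S8     S8   S9 
   S9    S10   S6 
   S10    S8  S11 
   S11   S10   S6 
(> = start, * = accepting)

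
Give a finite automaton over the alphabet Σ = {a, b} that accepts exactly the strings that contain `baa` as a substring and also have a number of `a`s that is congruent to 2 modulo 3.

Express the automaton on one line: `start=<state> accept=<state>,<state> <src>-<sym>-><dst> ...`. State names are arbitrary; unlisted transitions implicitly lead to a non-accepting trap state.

Handle the two conditions separately and then intersect. One (4 states) tracks whether and how much of `baa` has been seen; the other (3 states) tracks the count of `a`s modulo 3. Each combined state is a pair, one component from each; accept when both components accept.
A 12-state machine:
          a    b  
>  S0     S1   S2 
   S1     S3   S4 
   S2     S5   S2 
   S3     S0   S6 
   S4     S7   S4 
   S5     S8   S4 
   S6     S9   S6 
   S7    S10   S6 
 * S8    S10   S8 
   S9    S11   S2 
   S10   S11  S10 
   S11    S8  S11 
(> = start, * = accepting)

start=S0 accept=S8 S0-a->S1 S0-b->S2 S1-a->S3 S1-b->S4 S2-a->S5 S2-b->S2 S3-a->S0 S3-b->S6 S4-a->S7 S4-b->S4 S5-a->S8 S5-b->S4 S6-a->S9 S6-b->S6 S7-a->S10 S7-b->S6 S8-a->S10 S8-b->S8 S9-a->S11 S9-b->S2 S10-a->S11 S10-b->S10 S11-a->S8 S11-b->S11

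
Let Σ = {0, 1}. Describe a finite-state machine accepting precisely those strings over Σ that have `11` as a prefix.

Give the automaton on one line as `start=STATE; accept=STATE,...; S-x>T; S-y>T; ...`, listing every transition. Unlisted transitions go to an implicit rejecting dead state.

Check the first 2 symbols one by one: q0 through q1 record how many have matched `11` so far; any wrong symbol goes to the dead state q3. After all 2 match we enter the accepting sink q2.
4 states suffice.
        0   1  
>  q0   q3  q1 
   q1   q3  q2 
 * q2   q2  q2 
   q3   q3  q3 
(> = start, * = accepting)

start=q0; accept=q2; q0-0>q3; q0-1>q1; q1-0>q3; q1-1>q2; q2-0>q2; q2-1>q2; q3-0>q3; q3-1>q3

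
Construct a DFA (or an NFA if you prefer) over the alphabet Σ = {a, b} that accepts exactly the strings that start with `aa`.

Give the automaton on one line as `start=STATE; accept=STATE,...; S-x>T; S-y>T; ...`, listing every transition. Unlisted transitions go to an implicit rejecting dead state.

Walk along `aa` while the input agrees: from q0 take `a` to q1, and so on. Any deviation drops to the rejecting sink q3. Once q2 is reached the prefix is confirmed and every continuation is accepted.
With 4 states:
        a   b  
>  q0   q1  q3 
   q1   q2  q3 
 * q2   q2  q2 
   q3   q3  q3 
(> = start, * = accepting)

start=q0; accept=q2; q0-a>q1; q0-b>q3; q1-a>q2; q1-b>q3; q2-a>q2; q2-b>q2; q3-a>q3; q3-b>q3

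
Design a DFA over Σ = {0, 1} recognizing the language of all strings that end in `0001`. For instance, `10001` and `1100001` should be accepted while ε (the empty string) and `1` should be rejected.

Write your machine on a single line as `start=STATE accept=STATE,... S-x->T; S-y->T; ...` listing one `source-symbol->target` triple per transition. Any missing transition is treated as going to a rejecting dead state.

Remember how much of `0001` the current input suffix matches. State s0 means no match yet; s1 means the last symbol is `0`; s2 means the last 2 symbols are `00`; s3 means the last 3 symbols are `000`; s4 means the last 4 symbols are `0001`. Only s4 accepts. On a mismatch, fall back to the longest proper suffix that is still a prefix of `0001`.
With 5 states:
        0   1  
>  s0   s1  s0 
   s1   s2  s0 
   s2   s3  s0 
   s3   s3  s4 
 * s4   s1  s0 
(> = start, * = accepting)

start=s0; accept=s4; s0-0->s1; s0-1->s0; s1-0->s2; s1-1->s0; s2-0->s3; s2-1->s0; s3-0->s3; s3-1->s4; s4-0->s1; s4-1->s0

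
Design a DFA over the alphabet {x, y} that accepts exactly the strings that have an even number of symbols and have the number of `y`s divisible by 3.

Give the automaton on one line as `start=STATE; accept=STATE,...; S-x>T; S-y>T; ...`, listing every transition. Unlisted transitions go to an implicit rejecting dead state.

Build one automaton per condition and run them in lockstep. One (2 states) tracks the input length modulo 2; the other (3 states) tracks the count of `y`s modulo 3. Each combined state is a pair, one component from each; accept when both components accept.
A 6-state machine:
        x   y  
>* q0   q1  q2 
   q1   q0  q3 
   q2   q3  q4 
   q3   q2  q5 
   q4   q5  q1 
   q5   q4  q0 
(> = start, * = accepting)

start=q0; accept=q0; q0-x>q1; q0-y>q2; q1-x>q0; q1-y>q3; q2-x>q3; q2-y>q4; q3-x>q2; q3-y>q5; q4-x>q5; q4-y>q1; q5-x>q4; q5-y>q0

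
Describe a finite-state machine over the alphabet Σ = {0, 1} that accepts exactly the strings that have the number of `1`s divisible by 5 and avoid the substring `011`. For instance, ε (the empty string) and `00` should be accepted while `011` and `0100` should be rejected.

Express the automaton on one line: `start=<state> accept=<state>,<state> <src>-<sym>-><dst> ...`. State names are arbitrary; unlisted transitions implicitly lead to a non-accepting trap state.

Run two small machines in parallel and take their product. One (5 states) tracks the count of `1`s modulo 5; the other (4 states) tracks partial matches of the forbidden pattern `011`. Each combined state is a pair, one component from each; accept when both components accept.
With 20 states:
          0    1  
>* S0     S1   S2 
 * S1     S1   S3 
   S2     S4   S5 
   S3     S4   S6 
   S4     S4   S7 
   S5     S8   S9 
   S6     S6  S10 
   S7     S8  S10 
   S8     S8  S11 
   S9    S12  S13 
   S10   S10  S14 
   S11   S12  S14 
   S12   S12  S15 
   S13   S16   S0 
   S14   S14  S17 
   S15   S16  S17 
   S16   S16  S18 
   S17   S17  S19 
 * S18    S1  S19 
   S19   S19   S6 
(> = start, * = accepting)

start=S0 accept=S0,S1,S18 S0-0->S1 S0-1->S2 S1-0->S1 S1-1->S3 S2-0->S4 S2-1->S5 S3-0->S4 S3-1->S6 S4-0->S4 S4-1->S7 S5-0->S8 S5-1->S9 S6-0->S6 S6-1->S10 S7-0->S8 S7-1->S10 S8-0->S8 S8-1->S11 S9-0->S12 S9-1->S13 S10-0->S10 S10-1->S14 S11-0->S12 S11-1->S14 S12-0->S12 S12-1->S15 S13-0->S16 S13-1->S0 S14-0->S14 S14-1->S17 S15-0->S16 S15-1->S17 S16-0->S16 S16-1->S18 S17-0->S17 S17-1->S19 S18-0->S1 S18-1->S19 S19-0->S19 S19-1->S6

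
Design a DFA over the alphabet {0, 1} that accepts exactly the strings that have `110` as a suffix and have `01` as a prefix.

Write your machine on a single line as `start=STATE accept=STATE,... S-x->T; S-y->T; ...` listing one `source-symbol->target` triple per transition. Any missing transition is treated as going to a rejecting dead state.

Run two small machines in parallel and take their product. The first has 4 states tracking how much of the suffix `110` has currently been matched; the second has 4 states tracking whether the input so far still matches the prefix `01`. A product state is a pair (one from each), accepting exactly when both do.
With 10 states:
        0   1  
>  s0   s1  s2 
   s1   s3  s4 
   s2   s3  s5 
   s3   s3  s2 
   s4   s6  s7 
   s5   s8  s5 
   s6   s6  s4 
   s7   s9  s7 
   s8   s3  s2 
 * s9   s6  s4 
(> = start, * = accepting)

start=s0; accept=s9; s0-0->s1; s0-1->s2; s1-0->s3; s1-1->s4; s2-0->s3; s2-1->s5; s3-0->s3; s3-1->s2; s4-0->s6; s4-1->s7; s5-0->s8; s5-1->s5; s6-0->s6; s6-1->s4; s7-0->s9; s7-1->s7; s8-0->s3; s8-1->s2; s9-0->s6; s9-1->s4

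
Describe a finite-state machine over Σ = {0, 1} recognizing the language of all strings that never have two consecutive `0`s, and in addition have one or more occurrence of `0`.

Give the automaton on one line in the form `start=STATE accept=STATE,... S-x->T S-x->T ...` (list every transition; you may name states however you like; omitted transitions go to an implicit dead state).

Run two small machines in parallel and take their product. The first has 3 states tracking partial matches of the forbidden pattern `00`; the second has 3 states tracking the count of `0`s, saturating at 2. A product state is a pair (one from each), accepting exactly when both do.
With 6 states:
        0   1  
>  S0   S1  S0 
 * S1   S2  S3 
   S2   S2  S2 
 * S3   S4  S3 
 * S4   S2  S5 
 * S5   S4  S5 
(> = start, * = accepting)

start=S0 accept=S1,S3,S4,S5 S0-0->S1 S0-1->S0 S1-0->S2 S1-1->S3 S2-0->S2 S2-1->S2 S3-0->S4 S3-1->S3 S4-0->S2 S4-1->S5 S5-0->S4 S5-1->S5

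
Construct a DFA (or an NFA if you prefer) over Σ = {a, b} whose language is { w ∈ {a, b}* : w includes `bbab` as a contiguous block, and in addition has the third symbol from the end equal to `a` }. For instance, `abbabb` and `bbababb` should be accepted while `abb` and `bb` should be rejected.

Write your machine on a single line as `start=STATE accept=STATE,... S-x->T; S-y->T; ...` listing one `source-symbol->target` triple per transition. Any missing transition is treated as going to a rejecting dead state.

Run two small machines in parallel and take their product. The first has 5 states tracking whether and how much of `bbab` has been seen; the second has 15 states tracking the last 3 symbols read. A product state is a pair (one from each), accepting exactly when both do.
23 states suffice.
          a    b  
>  q0     q1   q2 
   q1     q3   q4 
   q2     q5   q6 
   q3     q7   q8 
   q4     q9  q10 
   q5    q11  q12 
   q6    q13  q14 
   q7     q7   q8 
   q8     q9  q10 
   q9    q11  q12 
   q10   q13  q14 
   q11    q7   q8 
   q12    q9  q10 
   q13   q11  q15 
   q14   q13  q14 
   q15   q16  q17 
 * q16   q18  q15 
 * q17   q19  q20 
   q18   q21  q22 
   q19   q18  q15 
   q20   q19  q20 
 * q21   q21  q22 
 * q22   q16  q17 
(> = start, * = accepting)

start=q0; accept=q16,q17,q21,q22; q0-a->q1; q0-b->q2; q1-a->q3; q1-b->q4; q2-a->q5; q2-b->q6; q3-a->q7; q3-b->q8; q4-a->q9; q4-b->q10; q5-a->q11; q5-b->q12; q6-a->q13; q6-b->q14; q7-a->q7; q7-b->q8; q8-a->q9; q8-b->q10; q9-a->q11; q9-b->q12; q10-a->q13; q10-b->q14; q11-a->q7; q11-b->q8; q12-a->q9; q12-b->q10; q13-a->q11; q13-b->q15; q14-a->q13; q14-b->q14; q15-a->q16; q15-b->q17; q16-a->q18; q16-b->q15; q17-a->q19; q17-b->q20; q18-a->q21; q18-b->q22; q19-a->q18; q19-b->q15; q20-a->q19; q20-b->q20; q21-a->q21; q21-b->q22; q22-a->q16; q22-b->q17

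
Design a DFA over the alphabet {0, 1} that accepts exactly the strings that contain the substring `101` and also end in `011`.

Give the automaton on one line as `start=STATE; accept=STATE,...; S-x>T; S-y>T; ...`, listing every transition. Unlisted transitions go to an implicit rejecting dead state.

Handle the two conditions separately and then intersect. One (4 states) tracks whether and how much of `101` has been seen; the other (4 states) tracks how much of the suffix `011` has currently been matched. Each combined state is a pair, one component from each; accept when both components accept. After merging equivalent states the machine shrinks.
7 states suffice.
        0   1  
>  q0   q0  q1 
   q1   q2  q1 
   q2   q0  q3 
   q3   q4  q5 
   q4   q4  q3 
 * q5   q4  q6 
   q6   q4  q6 
(> = start, * = accepting)

start=q0; accept=q5; q0-0>q0; q0-1>q1; q1-0>q2; q1-1>q1; q2-0>q0; q2-1>q3; q3-0>q4; q3-1>q5; q4-0>q4; q4-1>q3; q5-0>q4; q5-1>q6; q6-0>q4; q6-1>q6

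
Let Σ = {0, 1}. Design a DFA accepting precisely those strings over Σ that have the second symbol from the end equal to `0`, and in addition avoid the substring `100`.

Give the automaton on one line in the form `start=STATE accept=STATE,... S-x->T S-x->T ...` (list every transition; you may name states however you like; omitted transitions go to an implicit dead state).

Build one automaton per condition and run them in lockstep. One (7 states) tracks the last 2 symbols read; the other (4 states) tracks partial matches of the forbidden pattern `100`. Each combined state is a pair, one component from each; accept when both components accept. Minimizing collapses redundant product states.
7 states suffice.
       0  1 
>  A   B  C 
   B   D  E 
   C   F  C 
 * D   D  E 
 * E   F  C 
   F   G  E 
   G   G  G 
(> = start, * = accepting)

start=A accept=D,E A-0->B A-1->C B-0->D B-1->E C-0->F C-1->C D-0->D D-1->E E-0->F E-1->C F-0->G F-1->E G-0->G G-1->G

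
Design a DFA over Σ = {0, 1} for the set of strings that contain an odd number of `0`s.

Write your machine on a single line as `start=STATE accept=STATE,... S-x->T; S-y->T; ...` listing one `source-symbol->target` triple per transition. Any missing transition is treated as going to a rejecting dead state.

start=A; accept=B; A-0->B; A-1->A; B-0->A; B-1->B

Keep the running count of `0`s modulo 2: each `0` advances along the cycle A → B → A while other symbols loop. Accept at B.
2 states suffice.
       0  1 
>  A   B  A 
 * B   A  B 
(> = start, * = accepting)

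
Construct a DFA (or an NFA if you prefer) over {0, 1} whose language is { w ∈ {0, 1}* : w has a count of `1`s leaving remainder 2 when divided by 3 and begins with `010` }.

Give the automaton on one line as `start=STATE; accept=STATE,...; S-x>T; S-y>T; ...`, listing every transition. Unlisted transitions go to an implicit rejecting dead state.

Run two small machines in parallel and take their product. One (3 states) tracks the count of `1`s modulo 3; the other (5 states) tracks whether the input so far still matches the prefix `010`. Each combined state is a pair, one component from each; accept when both components accept. Equivalent product states are then merged.
With 7 states:
        0   1  
>  q0   q1  q2 
   q1   q2  q3 
   q2   q2  q2 
   q3   q4  q2 
   q4   q4  q5 
 * q5   q5  q6 
   q6   q6  q4 
(> = start, * = accepting)

start=q0; accept=q5; q0-0>q1; q0-1>q2; q1-0>q2; q1-1>q3; q2-0>q2; q2-1>q2; q3-0>q4; q3-1>q2; q4-0>q4; q4-1>q5; q5-0>q5; q5-1>q6; q6-0>q6; q6-1>q4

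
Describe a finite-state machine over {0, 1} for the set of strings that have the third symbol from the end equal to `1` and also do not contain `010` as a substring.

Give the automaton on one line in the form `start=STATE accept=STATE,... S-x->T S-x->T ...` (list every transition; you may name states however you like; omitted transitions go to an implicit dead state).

Handle the two conditions separately and then intersect. The first has 15 states tracking the last 3 symbols read; the second has 4 states tracking partial matches of the forbidden pattern `010`. A product state is a pair (one from each), accepting exactly when both do.
A 22-state machine:
          0    1  
>  q0     q1   q2 
   q1     q3   q4 
   q2     q5   q6 
   q3     q7   q8 
   q4     q9  q10 
   q5    q11  q12 
   q6    q13  q14 
   q7     q7   q8 
   q8     q9  q10 
   q9    q15  q16 
   q10   q13  q14 
 * q11    q7   q8 
 * q12    q9  q10 
 * q13   q11  q12 
 * q14   q13  q14 
   q15   q17  q18 
   q16    q9  q19 
   q17   q17  q18 
   q18    q9  q19 
   q19   q20  q21 
   q20   q15  q16 
   q21   q20  q21 
(> = start, * = accepting)

start=q0 accept=q11,q12,q13,q14 q0-0->q1 q0-1->q2 q1-0->q3 q1-1->q4 q2-0->q5 q2-1->q6 q3-0->q7 q3-1->q8 q4-0->q9 q4-1->q10 q5-0->q11 q5-1->q12 q6-0->q13 q6-1->q14 q7-0->q7 q7-1->q8 q8-0->q9 q8-1->q10 q9-0->q15 q9-1->q16 q10-0->q13 q10-1->q14 q11-0->q7 q11-1->q8 q12-0->q9 q12-1->q10 q13-0->q11 q13-1->q12 q14-0->q13 q14-1->q14 q15-0->q17 q15-1->q18 q16-0->q9 q16-1->q19 q17-0->q17 q17-1->q18 q18-0->q9 q18-1->q19 q19-0->q20 q19-1->q21 q20-0->q15 q20-1->q16 q21-0->q20 q21-1->q21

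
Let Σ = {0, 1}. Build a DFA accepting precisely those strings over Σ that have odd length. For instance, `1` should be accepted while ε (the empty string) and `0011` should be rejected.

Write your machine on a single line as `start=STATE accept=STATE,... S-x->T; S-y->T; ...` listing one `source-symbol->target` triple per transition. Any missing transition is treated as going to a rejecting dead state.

start=q0; accept=q1; q0-0->q1; q0-1->q1; q1-0->q0; q1-1->q0

Only the length mod 2 matters, so use a 2-cycle: from any state, every input symbol moves to the next state, wrapping q1 back to q0. Mark q1 accepting.
2 states suffice.
        0   1  
>  q0   q1  q1 
 * q1   q0  q0 
(> = start, * = accepting)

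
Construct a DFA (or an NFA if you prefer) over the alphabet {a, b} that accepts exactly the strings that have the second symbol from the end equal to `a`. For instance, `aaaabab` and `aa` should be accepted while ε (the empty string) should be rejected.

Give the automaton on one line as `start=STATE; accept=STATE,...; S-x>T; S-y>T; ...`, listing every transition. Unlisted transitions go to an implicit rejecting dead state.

A DFA must remember the last 2 symbols (since which symbol is second-to-last isn't known until the input ends). Use one state per possible window of the last ≤2 symbols; accept from those whose window starts with `a`.
A 7-state machine:
        a   b  
>  S0   S1  S2 
   S1   S3  S4 
   S2   S5  S6 
 * S3   S3  S4 
 * S4   S5  S6 
   S5   S3  S4 
   S6   S5  S6 
(> = start, * = accepting)

start=S0; accept=S3,S4; S0-a>S1; S0-b>S2; S1-a>S3; S1-b>S4; S2-a>S5; S2-b>S6; S3-a>S3; S3-b>S4; S4-a>S5; S4-b>S6; S5-a>S3; S5-b>S4; S6-a>S5; S6-b>S6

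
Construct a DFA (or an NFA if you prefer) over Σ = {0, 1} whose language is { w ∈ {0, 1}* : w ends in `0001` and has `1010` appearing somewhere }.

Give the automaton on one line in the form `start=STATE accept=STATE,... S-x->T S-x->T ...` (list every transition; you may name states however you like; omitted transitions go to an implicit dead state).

start=A accept=I A-0->A A-1->B B-0->C B-1->B C-0->A C-1->D D-0->E D-1->B E-0->F E-1->G F-0->H F-1->G G-0->E G-1->G H-0->H H-1->I I-0->E I-1->G

Run two small machines in parallel and take their product. The first has 5 states tracking how much of the suffix `0001` has currently been matched; the second has 5 states tracking whether and how much of `1010` has been seen. A product state is a pair (one from each), accepting exactly when both do. After merging equivalent states the machine shrinks.
A 9-state machine:
       0  1 
>  A   A  B 
   B   C  B 
   C   A  D 
   D   E  B 
   E   F  G 
   F   H  G 
   G   E  G 
   H   H  I 
 * I   E  G 
(> = start, * = accepting)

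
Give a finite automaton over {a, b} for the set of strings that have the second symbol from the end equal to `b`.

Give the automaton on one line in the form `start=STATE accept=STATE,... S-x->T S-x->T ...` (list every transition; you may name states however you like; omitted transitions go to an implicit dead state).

A DFA must remember the last 2 symbols (since which symbol is second-to-last isn't known until the input ends). Use one state per possible window of the last ≤2 symbols; accept from those whose window starts with `b`.
With 7 states:
        a   b  
>  s0   s1  s2 
   s1   s3  s4 
   s2   s5  s6 
   s3   s3  s4 
   s4   s5  s6 
 * s5   s3  s4 
 * s6   s5  s6 
(> = start, * = accepting)

start=s0 accept=s5,s6 s0-a->s1 s0-b->s2 s1-a->s3 s1-b->s4 s2-a->s5 s2-b->s6 s3-a->s3 s3-b->s4 s4-a->s5 s4-b->s6 s5-a->s3 s5-b->s4 s6-a->s5 s6-b->s6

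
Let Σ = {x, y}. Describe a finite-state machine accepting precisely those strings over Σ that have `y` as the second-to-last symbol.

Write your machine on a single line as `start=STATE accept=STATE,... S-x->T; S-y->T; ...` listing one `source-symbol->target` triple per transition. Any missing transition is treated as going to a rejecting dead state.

start=A; accept=F,G; A-x->B; A-y->C; B-x->D; B-y->E; C-x->F; C-y->G; D-x->D; D-y->E; E-x->F; E-y->G; F-x->D; F-y->E; G-x->F; G-y->G

A DFA must remember the last 2 symbols (since which symbol is second-to-last isn't known until the input ends). Use one state per possible window of the last ≤2 symbols; accept from those whose window starts with `y`.
A 7-state machine:
       x  y 
>  A   B  C 
   B   D  E 
   C   F  G 
   D   D  E 
   E   F  G 
 * F   D  E 
 * G   F  G 
(> = start, * = accepting)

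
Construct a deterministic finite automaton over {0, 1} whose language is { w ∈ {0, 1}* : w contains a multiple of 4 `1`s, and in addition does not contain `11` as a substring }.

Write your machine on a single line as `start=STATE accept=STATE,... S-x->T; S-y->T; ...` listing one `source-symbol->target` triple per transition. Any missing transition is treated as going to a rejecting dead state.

Build one automaton per condition and run them in lockstep. The first has 4 states tracking the count of `1`s modulo 4; the second has 3 states tracking partial matches of the forbidden pattern `11`. A product state is a pair (one from each), accepting exactly when both do. After merging equivalent states the machine shrinks.
A 9-state machine:
        0   1  
>* S0   S0  S1 
   S1   S2  S3 
   S2   S2  S4 
   S3   S3  S3 
   S4   S5  S3 
   S5   S5  S6 
   S6   S7  S3 
   S7   S7  S8 
 * S8   S0  S3 
(> = start, * = accepting)

start=S0; accept=S0,S8; S0-0->S0; S0-1->S1; S1-0->S2; S1-1->S3; S2-0->S2; S2-1->S4; S3-0->S3; S3-1->S3; S4-0->S5; S4-1->S3; S5-0->S5; S5-1->S6; S6-0->S7; S6-1->S3; S7-0->S7; S7-1->S8; S8-0->S0; S8-1->S3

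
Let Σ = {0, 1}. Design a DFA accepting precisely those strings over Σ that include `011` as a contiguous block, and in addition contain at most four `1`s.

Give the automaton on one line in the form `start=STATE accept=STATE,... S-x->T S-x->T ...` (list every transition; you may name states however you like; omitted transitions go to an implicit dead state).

start=q0 accept=q6,q10,q12 q0-0->q1 q0-1->q2 q1-0->q1 q1-1->q3 q2-0->q4 q2-1->q5 q3-0->q4 q3-1->q6 q4-0->q4 q4-1->q7 q5-0->q8 q5-1->q9 q6-0->q6 q6-1->q10 q7-0->q8 q7-1->q10 q8-0->q8 q8-1->q11 q9-0->q9 q9-1->q9 q10-0->q10 q10-1->q12 q11-0->q9 q11-1->q12 q12-0->q12 q12-1->q9

Run two small machines in parallel and take their product. One (4 states) tracks whether and how much of `011` has been seen; the other (6 states) tracks the count of `1`s, saturating at 5. Each combined state is a pair, one component from each; accept when both components accept. Minimizing collapses redundant product states.
With 13 states:
          0    1  
>  q0     q1   q2 
   q1     q1   q3 
   q2     q4   q5 
   q3     q4   q6 
   q4     q4   q7 
   q5     q8   q9 
 * q6     q6  q10 
   q7     q8  q10 
   q8     q8  q11 
   q9     q9   q9 
 * q10   q10  q12 
   q11    q9  q12 
 * q12   q12   q9 
(> = start, * = accepting)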